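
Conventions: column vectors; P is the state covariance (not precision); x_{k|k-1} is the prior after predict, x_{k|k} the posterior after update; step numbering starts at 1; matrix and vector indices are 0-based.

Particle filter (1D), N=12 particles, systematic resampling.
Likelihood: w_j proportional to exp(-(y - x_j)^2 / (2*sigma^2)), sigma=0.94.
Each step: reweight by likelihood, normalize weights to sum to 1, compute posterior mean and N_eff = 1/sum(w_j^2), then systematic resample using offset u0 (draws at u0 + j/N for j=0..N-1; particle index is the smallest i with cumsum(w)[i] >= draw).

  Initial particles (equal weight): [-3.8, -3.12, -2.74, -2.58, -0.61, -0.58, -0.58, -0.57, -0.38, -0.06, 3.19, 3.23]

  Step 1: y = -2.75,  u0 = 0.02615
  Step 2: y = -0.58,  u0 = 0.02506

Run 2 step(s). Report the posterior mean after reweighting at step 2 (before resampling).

step 1: w=[0.1416, 0.2445, 0.2642, 0.2599, 0.0198, 0.0184, 0.0184, 0.0179, 0.0110, 0.0044, 0.0000, 0.0000]  mean=-2.7431  Neff=4.5734  idx=[0, 0, 1, 1, 1, 2, 2, 2, 3, 3, 3, 5]
step 2: w=[0.0018, 0.0018, 0.0161, 0.0161, 0.0161, 0.0443, 0.0443, 0.0443, 0.0646, 0.0646, 0.0646, 0.6213]  mean=-1.3892  Neff=2.4680  idx=[3, 6, 8, 9, 10, 11, 11, 11, 11, 11, 11, 11]

post_mean = -1.3892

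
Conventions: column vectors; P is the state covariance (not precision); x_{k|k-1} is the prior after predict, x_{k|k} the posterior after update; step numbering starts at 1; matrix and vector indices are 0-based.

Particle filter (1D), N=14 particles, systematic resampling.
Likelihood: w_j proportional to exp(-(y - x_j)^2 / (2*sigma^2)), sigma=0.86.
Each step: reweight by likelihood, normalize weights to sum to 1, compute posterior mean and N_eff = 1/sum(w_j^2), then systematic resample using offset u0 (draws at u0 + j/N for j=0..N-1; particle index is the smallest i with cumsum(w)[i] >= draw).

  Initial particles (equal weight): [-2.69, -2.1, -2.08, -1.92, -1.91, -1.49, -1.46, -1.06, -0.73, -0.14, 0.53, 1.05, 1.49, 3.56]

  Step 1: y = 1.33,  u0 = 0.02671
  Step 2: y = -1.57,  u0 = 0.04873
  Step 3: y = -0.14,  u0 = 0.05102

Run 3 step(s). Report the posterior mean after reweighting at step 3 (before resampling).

step 1: w=[0.0000, 0.0001, 0.0001, 0.0003, 0.0003, 0.0016, 0.0018, 0.0072, 0.0193, 0.0790, 0.2209, 0.3229, 0.3347, 0.0118]  mean=0.9576  Neff=3.6776  idx=[8, 9, 10, 10, 10, 11, 11, 11, 11, 12, 12, 12, 12, 12]
step 2: w=[0.5793, 0.2343, 0.0473, 0.0473, 0.0473, 0.0090, 0.0090, 0.0090, 0.0090, 0.0017, 0.0017, 0.0017, 0.0017, 0.0017]  mean=-0.3302  Neff=2.5153  idx=[0, 0, 0, 0, 0, 0, 0, 0, 1, 1, 1, 2, 3, 7]
step 3: w=[0.0707, 0.0707, 0.0707, 0.0707, 0.0707, 0.0707, 0.0707, 0.0707, 0.0894, 0.0894, 0.0894, 0.0660, 0.0660, 0.0343]  mean=-0.3443  Neff=13.5429  idx=[0, 1, 2, 3, 4, 5, 6, 7, 8, 9, 10, 11, 12, 13]

post_mean = -0.3443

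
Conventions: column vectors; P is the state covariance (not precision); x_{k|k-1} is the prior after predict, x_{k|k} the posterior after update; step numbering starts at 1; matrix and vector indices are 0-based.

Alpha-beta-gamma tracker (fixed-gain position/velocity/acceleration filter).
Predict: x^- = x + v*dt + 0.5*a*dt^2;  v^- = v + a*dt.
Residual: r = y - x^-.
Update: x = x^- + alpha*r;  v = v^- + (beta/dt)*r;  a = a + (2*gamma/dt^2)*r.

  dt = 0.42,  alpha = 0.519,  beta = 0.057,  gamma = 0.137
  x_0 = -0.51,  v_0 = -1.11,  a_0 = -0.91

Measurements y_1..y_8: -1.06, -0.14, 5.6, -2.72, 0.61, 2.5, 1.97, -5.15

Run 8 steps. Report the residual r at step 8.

resid = -10.0735

step 1: x_pred=-1.0565  r=-0.0035  x^+=-1.0583  v^+=-1.4927  a^+=-0.9155
step 2: x_pred=-1.7660  r=1.6260  x^+=-0.9221  v^+=-1.6565  a^+=1.6101
step 3: x_pred=-1.4758  r=7.0758  x^+=2.1965  v^+=-0.0200  a^+=12.6009
step 4: x_pred=3.2995  r=-6.0195  x^+=0.1754  v^+=4.4555  a^+=3.2508
step 5: x_pred=2.3334  r=-1.7234  x^+=1.4390  v^+=5.5869  a^+=0.5739
step 6: x_pred=3.8361  r=-1.3361  x^+=3.1427  v^+=5.6466  a^+=-1.5014
step 7: x_pred=5.3818  r=-3.4118  x^+=3.6111  v^+=4.5530  a^+=-6.8009
step 8: x_pred=4.9235  r=-10.0735  x^+=-0.3047  v^+=0.3295  a^+=-22.4480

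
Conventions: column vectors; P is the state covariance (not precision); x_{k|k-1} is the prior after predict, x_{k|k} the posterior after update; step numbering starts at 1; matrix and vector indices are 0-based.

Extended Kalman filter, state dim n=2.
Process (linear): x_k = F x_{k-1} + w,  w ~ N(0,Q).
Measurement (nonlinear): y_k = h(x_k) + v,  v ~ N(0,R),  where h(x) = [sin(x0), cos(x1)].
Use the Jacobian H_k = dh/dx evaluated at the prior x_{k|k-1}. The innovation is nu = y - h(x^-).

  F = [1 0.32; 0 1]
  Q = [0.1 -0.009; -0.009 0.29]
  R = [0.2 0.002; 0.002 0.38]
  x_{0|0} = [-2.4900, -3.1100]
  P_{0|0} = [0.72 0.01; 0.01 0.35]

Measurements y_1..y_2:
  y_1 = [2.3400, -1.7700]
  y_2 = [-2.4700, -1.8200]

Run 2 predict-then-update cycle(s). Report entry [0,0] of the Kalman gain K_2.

K[0,0] = 0.6379

step 1: x^-=[-3.4852, -3.1100]  P^-=[0.8622 0.1130; 0.1130 0.6400]  H_jac=[-0.9415 0.0000; 0.0000 0.0316]  S=[0.9644 -0.0014; -0.0014 0.3806]  K=[-0.8418 0.0064; -0.1102 0.0527]  nu=[2.0031, -0.7705]  x^+=[-5.1764, -3.3715]  P^+=[0.1788 0.0233; 0.0233 0.6272]
step 2: x^-=[-6.2552, -3.3715]  P^-=[0.3579 0.2150; 0.2150 0.9172]  H_jac=[0.9996 0.0000; 0.0000 -0.2278]  S=[0.5577 -0.0470; -0.0470 0.4276]  K=[0.6379 -0.0445; 0.3475 -0.4506]  nu=[-2.4980, -0.8463]  x^+=[-7.8109, -3.8581]  P^+=[0.1275 0.0686; 0.0686 0.7484]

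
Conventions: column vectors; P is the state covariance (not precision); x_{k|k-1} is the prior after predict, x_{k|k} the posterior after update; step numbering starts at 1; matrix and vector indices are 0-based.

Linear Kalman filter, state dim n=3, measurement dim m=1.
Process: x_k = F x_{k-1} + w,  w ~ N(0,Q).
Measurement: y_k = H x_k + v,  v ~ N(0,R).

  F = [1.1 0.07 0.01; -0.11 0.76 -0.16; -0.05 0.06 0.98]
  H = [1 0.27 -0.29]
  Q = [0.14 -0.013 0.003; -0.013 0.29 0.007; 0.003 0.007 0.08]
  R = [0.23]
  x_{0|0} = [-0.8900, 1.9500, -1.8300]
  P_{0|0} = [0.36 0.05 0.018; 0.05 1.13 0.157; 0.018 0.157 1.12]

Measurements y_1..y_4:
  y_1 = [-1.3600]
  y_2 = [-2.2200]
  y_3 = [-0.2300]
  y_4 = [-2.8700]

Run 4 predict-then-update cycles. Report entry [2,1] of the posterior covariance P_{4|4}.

step 1: x^-=[-0.8608, 1.8727, -1.6319]  P^-=[0.5896 0.0394 0.0323; 0.0394 0.9298 -0.0037; 0.0323 -0.0037 1.1770]  S=[0.9895]  K=[0.5971; 0.2947; -0.3133]  nu=[-1.4781]  x^+=[-1.7434, 1.4372, -1.1688]  P^+=[0.2368 -0.1347 0.2174; -0.1347 0.8439 0.0876; 0.2174 0.0876 1.0799]
step 2: x^-=[-1.8288, 1.4710, -0.9720]  P^-=[0.4149 -0.1488 0.2360; -0.1488 0.8168 -0.0738; 0.2360 -0.0738 1.1105]  S=[0.5921]  K=[0.5172; 0.1572; -0.1789]  nu=[-1.0702]  x^+=[-2.3824, 1.3028, -0.7805]  P^+=[0.2565 -0.1970 0.2908; -0.1970 0.8022 -0.0571; 0.2908 -0.0571 1.0916]
step 3: x^-=[-2.5372, 1.3770, -0.5676]  P^-=[0.4304 -0.2176 0.3001; -0.2176 0.8415 -0.1884; 0.3001 -0.1884 1.0979]  S=[0.5520]  K=[0.5156; 0.1164; -0.1253]  nu=[1.7708]  x^+=[-1.6242, 1.5832, -0.7895]  P^+=[0.2836 -0.2507 0.3357; -0.2507 0.8340 -0.1804; 0.3357 -0.1804 1.0892]
step 4: x^-=[-1.6837, 1.5082, -0.5975]  P^-=[0.4559 -0.2712 0.3352; -0.2712 0.9006 -0.2791; 0.3352 -0.2791 1.0772]  S=[0.5450]  K=[0.5238; 0.0971; -0.0964]  nu=[-1.7668]  x^+=[-2.6092, 1.3366, -0.4272]  P^+=[0.3064 -0.2989 0.3627; -0.2989 0.8955 -0.2740; 0.3627 -0.2740 1.0721]

P_post[2,1] = -0.2740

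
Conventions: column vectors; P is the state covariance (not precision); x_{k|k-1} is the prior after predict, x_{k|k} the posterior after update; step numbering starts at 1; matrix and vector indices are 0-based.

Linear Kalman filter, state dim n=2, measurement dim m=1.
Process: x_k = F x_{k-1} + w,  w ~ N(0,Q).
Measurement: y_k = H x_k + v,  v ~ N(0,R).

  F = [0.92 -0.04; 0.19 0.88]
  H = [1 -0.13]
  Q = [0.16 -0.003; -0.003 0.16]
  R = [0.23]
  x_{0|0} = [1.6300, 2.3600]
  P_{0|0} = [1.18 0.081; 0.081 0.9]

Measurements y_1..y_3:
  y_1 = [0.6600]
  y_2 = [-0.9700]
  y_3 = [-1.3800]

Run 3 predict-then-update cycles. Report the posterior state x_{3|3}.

step 1: x^-=[1.4052, 2.3865]  P^-=[1.1542 0.2365; 0.2365 0.9266]  S=[1.3384]  K=[0.8394; 0.0867]  nu=[-0.4350]  x^+=[1.0401, 2.3488]  P^+=[0.2112 0.1391; 0.1391 0.9166]
step 2: x^-=[0.8629, 2.2645]  P^-=[0.3299 0.1132; 0.1132 0.9239]  S=[0.5461]  K=[0.5772; -0.0126]  nu=[-1.5385]  x^+=[-0.0251, 2.2840]  P^+=[0.1480 0.1172; 0.1172 0.9238]
step 3: x^-=[-0.1145, 2.0051]  P^-=[0.2781 0.0843; 0.0843 0.9200]  S=[0.5017]  K=[0.5325; -0.0703]  nu=[-1.0049]  x^+=[-0.6495, 2.0757]  P^+=[0.1359 0.1031; 0.1031 0.9175]

x_post = [-0.6495, 2.0757]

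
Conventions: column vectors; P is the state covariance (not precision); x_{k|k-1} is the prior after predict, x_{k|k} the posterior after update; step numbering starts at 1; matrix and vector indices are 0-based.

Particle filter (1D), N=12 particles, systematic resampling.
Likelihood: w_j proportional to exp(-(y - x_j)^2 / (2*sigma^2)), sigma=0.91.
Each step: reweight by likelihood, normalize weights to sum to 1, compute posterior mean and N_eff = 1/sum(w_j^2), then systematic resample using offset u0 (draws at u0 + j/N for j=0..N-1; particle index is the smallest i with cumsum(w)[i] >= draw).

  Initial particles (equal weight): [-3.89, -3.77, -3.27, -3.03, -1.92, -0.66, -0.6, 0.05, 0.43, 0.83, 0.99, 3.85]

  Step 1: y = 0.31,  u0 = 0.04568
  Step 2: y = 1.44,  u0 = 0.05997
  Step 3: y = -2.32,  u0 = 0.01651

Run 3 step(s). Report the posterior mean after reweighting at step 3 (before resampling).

post_mean = 0.2542

step 1: w=[0.0000, 0.0000, 0.0001, 0.0002, 0.0104, 0.1185, 0.1268, 0.2007, 0.2073, 0.1776, 0.1582, 0.0001]  mean=0.2283  Neff=5.8798  idx=[5, 5, 6, 7, 7, 8, 8, 8, 9, 9, 10, 10]
step 2: w=[0.0120, 0.0120, 0.0139, 0.0534, 0.0534, 0.0926, 0.0926, 0.0926, 0.1370, 0.1370, 0.1518, 0.1518]  mean=0.6286  Neff=8.6571  idx=[3, 4, 5, 6, 7, 8, 9, 9, 10, 10, 11, 11]
step 3: w=[0.3022, 0.3022, 0.0934, 0.0934, 0.0934, 0.0225, 0.0225, 0.0225, 0.0120, 0.0120, 0.0120, 0.0120]  mean=0.2542  Neff=4.7412  idx=[0, 0, 0, 0, 1, 1, 1, 1, 2, 3, 4, 7]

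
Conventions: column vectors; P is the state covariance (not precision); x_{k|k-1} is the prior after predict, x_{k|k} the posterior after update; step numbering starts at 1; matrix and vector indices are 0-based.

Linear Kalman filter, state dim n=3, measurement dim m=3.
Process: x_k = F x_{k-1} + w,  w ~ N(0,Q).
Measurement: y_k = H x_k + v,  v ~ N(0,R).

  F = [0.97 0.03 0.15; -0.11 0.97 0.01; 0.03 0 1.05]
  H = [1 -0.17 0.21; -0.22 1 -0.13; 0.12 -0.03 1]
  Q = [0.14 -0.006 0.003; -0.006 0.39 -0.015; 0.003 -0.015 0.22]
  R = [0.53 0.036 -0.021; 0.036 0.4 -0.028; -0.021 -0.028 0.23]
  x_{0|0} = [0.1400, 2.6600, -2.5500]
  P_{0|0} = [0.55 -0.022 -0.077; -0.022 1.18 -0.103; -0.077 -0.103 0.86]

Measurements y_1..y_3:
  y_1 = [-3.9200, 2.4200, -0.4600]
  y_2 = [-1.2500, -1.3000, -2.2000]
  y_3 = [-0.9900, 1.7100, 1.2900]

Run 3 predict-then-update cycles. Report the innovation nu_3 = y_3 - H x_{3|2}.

innov = [0.8584, 1.2950, 3.1879]

step 1: x^-=[-0.1669, 2.5393, -2.6733]  P^-=[0.6533 -0.0642 0.0724; -0.0642 1.5099 -0.1045; 0.0724 -0.1045 1.1638]  S=[1.3379 -0.4998 0.4054; -0.4998 2.0207 -0.3719; 0.4054 -0.3719 1.4287]  K=[0.5251 0.0153 -0.0381; 0.0075 0.7794 0.0906; 0.0070 0.0193 0.8259]  nu=[-2.7600, -0.5035, 2.3095]  x^+=[-1.7118, 2.3353, -0.7950]  P^+=[0.3057 0.0863 -0.0543; 0.0863 0.3283 -0.0017; -0.0543 -0.0017 0.1957]
step 2: x^-=[-1.7096, 2.4456, -0.8861]  P^-=[0.4215 0.0523 -0.0128; 0.0523 0.6843 -0.0069; -0.0128 -0.0069 0.4327]  S=[0.9677 -0.1300 0.1094; -0.1300 1.0900 -0.1132; 0.1094 -0.1132 0.6663]  K=[0.4270 0.0139 -0.0134; 0.0082 0.6266 0.0734; 0.0104 0.0132 0.6479]  nu=[1.0614, -4.2369, -1.0354]  x^+=[-1.3015, -0.2766, -1.6017]  P^+=[0.2475 0.0706 -0.0400; 0.0706 0.2642 -0.0014; -0.0400 -0.0014 0.1532]
step 3: x^-=[-1.5110, -0.1411, -1.7208]  P^-=[0.3690 0.0417 -0.0066; 0.0417 0.6266 -0.0090; -0.0066 -0.0090 0.3866]  S=[0.9178 -0.1199 0.1004; -0.1199 1.0346 -0.1089; 0.1004 -0.1089 0.6211]  K=[0.3942 0.0080 -0.0036; -0.0012 0.6051 0.0697; 0.0165 0.0115 0.6209]  nu=[0.8584, 1.2950, 3.1879]  x^+=[-1.1738, 0.8637, 0.2876]  P^+=[0.2273 0.0630 -0.0347; 0.0630 0.2538 -0.0008; -0.0347 -0.0008 0.1463]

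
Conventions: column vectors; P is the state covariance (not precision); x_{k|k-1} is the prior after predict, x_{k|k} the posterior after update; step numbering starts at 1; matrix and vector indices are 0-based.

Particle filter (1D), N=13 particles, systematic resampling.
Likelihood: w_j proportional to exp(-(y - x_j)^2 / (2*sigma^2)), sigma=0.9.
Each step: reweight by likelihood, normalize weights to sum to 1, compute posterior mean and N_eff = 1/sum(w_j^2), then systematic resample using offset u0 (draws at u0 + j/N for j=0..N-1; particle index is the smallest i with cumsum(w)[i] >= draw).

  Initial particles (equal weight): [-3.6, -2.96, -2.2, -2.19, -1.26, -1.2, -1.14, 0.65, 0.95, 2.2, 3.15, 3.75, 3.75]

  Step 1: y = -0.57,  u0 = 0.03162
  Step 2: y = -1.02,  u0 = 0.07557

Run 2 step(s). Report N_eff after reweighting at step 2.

step 1: w=[0.0010, 0.0086, 0.0567, 0.0579, 0.2180, 0.2289, 0.2393, 0.1167, 0.0703, 0.0026, 0.0001, 0.0000, 0.0000]  mean=-0.9544  Neff=5.4828  idx=[2, 3, 4, 4, 4, 5, 5, 5, 6, 6, 6, 7, 8]
step 2: w=[0.0426, 0.0432, 0.0972, 0.0972, 0.0972, 0.0987, 0.0987, 0.0987, 0.0998, 0.0998, 0.0998, 0.0180, 0.0092]  mean=-1.2319  Neff=10.9272  idx=[1, 2, 3, 4, 5, 5, 6, 7, 8, 8, 9, 10, 12]

N_eff = 10.9272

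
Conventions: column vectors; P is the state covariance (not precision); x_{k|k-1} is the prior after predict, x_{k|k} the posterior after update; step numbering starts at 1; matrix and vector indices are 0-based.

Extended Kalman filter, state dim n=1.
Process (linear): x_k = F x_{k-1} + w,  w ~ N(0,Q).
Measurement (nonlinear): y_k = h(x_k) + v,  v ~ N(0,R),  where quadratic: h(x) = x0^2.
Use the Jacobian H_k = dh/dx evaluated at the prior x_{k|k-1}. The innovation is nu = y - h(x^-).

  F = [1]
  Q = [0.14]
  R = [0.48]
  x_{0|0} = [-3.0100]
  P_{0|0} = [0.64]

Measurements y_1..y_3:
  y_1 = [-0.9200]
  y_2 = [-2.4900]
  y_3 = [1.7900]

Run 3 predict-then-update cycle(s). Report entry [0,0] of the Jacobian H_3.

step 1: x^-=[-3.0100]  P^-=[0.7800]  H_jac=[-6.0200]  S=[28.7475]  K=[-0.1633]  nu=[-9.9801]  x^+=[-1.3799]  P^+=[0.0130]
step 2: x^-=[-1.3799]  P^-=[0.1530]  H_jac=[-2.7597]  S=[1.6454]  K=[-0.2567]  nu=[-4.3940]  x^+=[-0.2521]  P^+=[0.0446]
step 3: x^-=[-0.2521]  P^-=[0.1846]  H_jac=[-0.5043]  S=[0.5270]  K=[-0.1767]  nu=[1.7264]  x^+=[-0.5572]  P^+=[0.1682]

H_jac[0,0] = -0.5043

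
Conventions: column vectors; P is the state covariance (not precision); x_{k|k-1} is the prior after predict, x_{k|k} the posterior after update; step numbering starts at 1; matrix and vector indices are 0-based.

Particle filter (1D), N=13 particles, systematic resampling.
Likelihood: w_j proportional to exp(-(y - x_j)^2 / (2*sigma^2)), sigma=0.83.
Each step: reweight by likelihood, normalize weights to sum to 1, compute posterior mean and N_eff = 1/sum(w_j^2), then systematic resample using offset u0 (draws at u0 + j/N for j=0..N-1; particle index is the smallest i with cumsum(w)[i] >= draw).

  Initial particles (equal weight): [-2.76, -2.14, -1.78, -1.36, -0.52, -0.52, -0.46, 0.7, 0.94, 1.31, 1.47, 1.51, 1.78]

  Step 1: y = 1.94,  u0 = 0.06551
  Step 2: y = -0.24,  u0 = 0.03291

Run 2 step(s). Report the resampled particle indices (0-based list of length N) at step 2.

resampled_idx = [0, 0, 0, 1, 1, 1, 2, 3, 4, 6, 7, 9, 11]

step 1: w=[0.0000, 0.0000, 0.0000, 0.0001, 0.0029, 0.0029, 0.0035, 0.0760, 0.1123, 0.1740, 0.1977, 0.2029, 0.2278]  mean=1.3843  Neff=5.5309  idx=[7, 8, 9, 9, 10, 10, 10, 11, 11, 11, 12, 12, 12]
step 2: w=[0.2532, 0.1750, 0.0841, 0.0841, 0.0576, 0.0576, 0.0576, 0.0521, 0.0521, 0.0521, 0.0249, 0.0249, 0.0249]  mean=1.1848  Neff=7.7626  idx=[0, 0, 0, 1, 1, 1, 2, 3, 4, 6, 7, 9, 11]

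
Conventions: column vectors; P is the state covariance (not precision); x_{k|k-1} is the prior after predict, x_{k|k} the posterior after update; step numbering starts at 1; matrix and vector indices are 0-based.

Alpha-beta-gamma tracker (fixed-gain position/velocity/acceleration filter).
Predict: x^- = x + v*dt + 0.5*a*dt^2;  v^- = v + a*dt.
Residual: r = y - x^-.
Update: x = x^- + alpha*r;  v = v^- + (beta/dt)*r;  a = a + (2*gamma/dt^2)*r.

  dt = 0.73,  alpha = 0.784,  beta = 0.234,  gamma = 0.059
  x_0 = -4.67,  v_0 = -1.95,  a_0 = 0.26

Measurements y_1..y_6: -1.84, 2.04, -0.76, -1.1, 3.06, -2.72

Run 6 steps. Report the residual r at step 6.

step 1: x_pred=-6.0242  r=4.1842  x^+=-2.7438  v^+=-0.4190  a^+=1.1865
step 2: x_pred=-2.7335  r=4.7735  x^+=1.0089  v^+=1.9773  a^+=2.2435
step 3: x_pred=3.0502  r=-3.8102  x^+=0.0630  v^+=2.3937  a^+=1.3998
step 4: x_pred=2.1834  r=-3.2834  x^+=-0.3908  v^+=2.3631  a^+=0.6728
step 5: x_pred=1.5136  r=1.5464  x^+=2.7260  v^+=3.3500  a^+=1.0152
step 6: x_pred=5.4419  r=-8.1619  x^+=-0.9570  v^+=1.4748  a^+=-0.7921

resid = -8.1619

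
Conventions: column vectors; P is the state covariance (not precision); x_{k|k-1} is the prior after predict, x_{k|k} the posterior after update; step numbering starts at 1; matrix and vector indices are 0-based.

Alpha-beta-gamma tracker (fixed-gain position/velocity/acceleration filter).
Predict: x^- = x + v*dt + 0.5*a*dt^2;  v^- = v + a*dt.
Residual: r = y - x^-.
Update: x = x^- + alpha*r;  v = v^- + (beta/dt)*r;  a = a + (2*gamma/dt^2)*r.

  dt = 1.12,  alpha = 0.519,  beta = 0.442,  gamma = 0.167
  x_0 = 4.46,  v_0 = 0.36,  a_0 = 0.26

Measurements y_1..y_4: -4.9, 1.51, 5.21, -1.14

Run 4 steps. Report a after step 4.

step 1: x_pred=5.0263  r=-9.9263  x^+=-0.1255  v^+=-3.2661  a^+=-2.3830
step 2: x_pred=-5.2781  r=6.7881  x^+=-1.7551  v^+=-3.2562  a^+=-0.5756
step 3: x_pred=-5.7630  r=10.9730  x^+=-0.0680  v^+=0.4296  a^+=2.3461
step 4: x_pred=1.8846  r=-3.0246  x^+=0.3148  v^+=1.8636  a^+=1.5408

a_post = 1.5408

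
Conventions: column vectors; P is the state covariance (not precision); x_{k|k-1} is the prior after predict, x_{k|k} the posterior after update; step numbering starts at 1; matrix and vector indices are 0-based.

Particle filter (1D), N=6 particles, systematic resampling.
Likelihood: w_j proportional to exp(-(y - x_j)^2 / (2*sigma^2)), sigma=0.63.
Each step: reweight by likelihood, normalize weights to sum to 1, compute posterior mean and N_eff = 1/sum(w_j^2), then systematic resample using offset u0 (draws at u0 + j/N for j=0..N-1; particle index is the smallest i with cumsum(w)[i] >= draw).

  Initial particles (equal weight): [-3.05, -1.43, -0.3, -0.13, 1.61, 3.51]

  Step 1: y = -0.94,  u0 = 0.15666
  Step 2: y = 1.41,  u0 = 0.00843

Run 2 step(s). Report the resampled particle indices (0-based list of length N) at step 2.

step 1: w=[0.0021, 0.4158, 0.3358, 0.2462, 0.0002, 0.0000]  mean=-0.7333  Neff=2.8880  idx=[1, 1, 2, 2, 3, 3]
step 2: w=[0.0003, 0.0003, 0.1663, 0.1663, 0.3335, 0.3335]  mean=-0.1872  Neff=3.6009  idx=[2, 3, 4, 4, 5, 5]

resampled_idx = [2, 3, 4, 4, 5, 5]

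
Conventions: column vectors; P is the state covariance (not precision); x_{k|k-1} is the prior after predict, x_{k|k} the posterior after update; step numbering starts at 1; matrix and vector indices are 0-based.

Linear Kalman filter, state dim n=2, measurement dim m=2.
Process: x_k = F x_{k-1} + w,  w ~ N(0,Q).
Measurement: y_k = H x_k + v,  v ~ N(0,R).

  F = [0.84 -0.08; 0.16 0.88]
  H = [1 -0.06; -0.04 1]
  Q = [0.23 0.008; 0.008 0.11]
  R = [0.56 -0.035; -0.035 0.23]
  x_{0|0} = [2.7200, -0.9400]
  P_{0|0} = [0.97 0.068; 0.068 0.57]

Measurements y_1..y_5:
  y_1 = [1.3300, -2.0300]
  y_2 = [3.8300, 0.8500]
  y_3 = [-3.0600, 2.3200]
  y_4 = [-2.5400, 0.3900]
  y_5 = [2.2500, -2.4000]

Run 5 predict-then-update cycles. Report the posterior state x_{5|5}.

step 1: x^-=[2.3600, -0.3920]  P^-=[0.9089 0.1476; 0.1476 0.5954]  S=[1.4534 0.0409; 0.0409 0.8150]  K=[0.6163 0.1056; 0.0567 0.7204]  nu=[-1.0535, -1.5436]  x^+=[1.5477, -1.5638]  P^+=[0.3424 0.0164; 0.0164 0.1644]
step 2: x^-=[1.4252, -1.1285]  P^-=[0.4705 0.0544; 0.0544 0.2507]  S=[1.0248 -0.0144; -0.0144 0.4771]  K=[0.4571 0.0883; 0.0457 0.5223]  nu=[2.3371, 2.0355]  x^+=[2.6732, 0.0413]  P^+=[0.2538 0.0145; 0.0145 0.1191]
step 3: x^-=[2.2422, 0.4641]  P^-=[0.4079 0.0442; 0.0442 0.2128]  S=[0.9633 -0.0198; -0.0198 0.4399]  K=[0.4223 0.0824; 0.0425 0.4816]  nu=[-5.2743, 1.9456]  x^+=[0.1750, 1.1768]  P^+=[0.2344 0.0135; 0.0135 0.1098]
step 4: x^-=[0.0528, 1.0636]  P^-=[0.3943 0.0416; 0.0416 0.2049]  S=[0.9500 -0.0213; -0.0213 0.4322]  K=[0.4142 0.0803; 0.0415 0.4722]  nu=[-2.5290, -0.6715]  x^+=[-1.0486, 0.6416]  P^+=[0.2299 0.0132; 0.0132 0.1077]
step 5: x^-=[-0.9322, 0.3968]  P^-=[0.3912 0.0409; 0.0409 0.2030]  S=[0.9470 -0.0218; -0.0218 0.4303]  K=[0.4123 0.0796; 0.0412 0.4700]  nu=[3.2060, -2.8341]  x^+=[0.1642, -0.8032]  P^+=[0.2289 0.0130; 0.0130 0.1072]

x_post = [0.1642, -0.8032]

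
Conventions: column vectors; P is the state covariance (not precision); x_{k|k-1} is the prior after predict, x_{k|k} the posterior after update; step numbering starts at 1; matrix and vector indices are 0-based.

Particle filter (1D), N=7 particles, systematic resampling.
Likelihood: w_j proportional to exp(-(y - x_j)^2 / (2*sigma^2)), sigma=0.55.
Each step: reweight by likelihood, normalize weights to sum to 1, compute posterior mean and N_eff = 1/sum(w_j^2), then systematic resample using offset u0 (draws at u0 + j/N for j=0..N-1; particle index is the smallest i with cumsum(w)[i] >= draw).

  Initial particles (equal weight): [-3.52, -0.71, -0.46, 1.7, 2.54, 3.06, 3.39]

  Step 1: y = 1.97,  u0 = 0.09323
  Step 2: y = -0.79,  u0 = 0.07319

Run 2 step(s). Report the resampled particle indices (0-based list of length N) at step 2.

resampled_idx = [0, 0, 1, 2, 2, 3, 3]

step 1: w=[0.0000, 0.0000, 0.0000, 0.5382, 0.3549, 0.0852, 0.0217]  mean=2.1505  Neff=2.3621  idx=[3, 3, 3, 3, 4, 4, 5]
step 2: w=[0.2500, 0.2500, 0.2500, 0.2500, 0.0001, 0.0001, 0.0000]  mean=1.7001  Neff=4.0012  idx=[0, 0, 1, 2, 2, 3, 3]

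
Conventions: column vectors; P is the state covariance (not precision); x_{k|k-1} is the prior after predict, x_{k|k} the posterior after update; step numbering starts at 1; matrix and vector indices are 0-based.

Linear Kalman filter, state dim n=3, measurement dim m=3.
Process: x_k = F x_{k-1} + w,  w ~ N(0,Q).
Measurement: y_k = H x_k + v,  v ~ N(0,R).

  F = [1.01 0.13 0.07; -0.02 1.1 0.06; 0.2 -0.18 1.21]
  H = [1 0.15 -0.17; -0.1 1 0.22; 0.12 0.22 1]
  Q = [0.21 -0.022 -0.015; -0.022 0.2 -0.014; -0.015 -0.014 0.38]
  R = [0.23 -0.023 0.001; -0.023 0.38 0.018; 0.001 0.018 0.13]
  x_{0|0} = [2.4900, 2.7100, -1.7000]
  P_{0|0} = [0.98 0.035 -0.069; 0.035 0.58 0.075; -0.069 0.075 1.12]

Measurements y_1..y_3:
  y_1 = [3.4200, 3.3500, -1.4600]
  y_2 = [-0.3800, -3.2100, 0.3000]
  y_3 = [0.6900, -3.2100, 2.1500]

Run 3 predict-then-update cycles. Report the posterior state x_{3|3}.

x_post = [1.3268, -2.2144, 2.0947]

step 1: x^-=[2.7482, 2.8292, -2.0468]  P^-=[1.2258 0.0869 0.1844; 0.0869 0.9147 0.0562; 0.1844 0.0562 2.0092]  S=[1.4950 0.0381 0.0443; 0.0381 1.4035 0.7005; 0.0443 0.7005 2.2747]  K=[0.8053 -0.1033 0.1702; 0.1286 0.7011 -0.1006; -0.1242 -0.1233 0.9388]  nu=[-0.1005, 1.2459, -0.3654]  x^+=[2.4763, 3.7266, -2.5310]  P^+=[0.1942 -0.0366 0.0058; -0.0366 0.2702 -0.0554; 0.0058 -0.0554 0.1312]
step 2: x^-=[2.8083, 3.8978, -3.2380]  P^-=[0.4036 -0.0316 0.0339; -0.0316 0.5218 -0.1401; 0.0339 -0.1401 0.6182]  S=[0.6493 -0.0121 -0.0285; -0.0121 0.8789 0.1114; -0.0285 0.1114 0.7241]  K=[0.6100 -0.0829 0.1409; 0.1138 0.5796 -0.1250; -0.1077 -0.1153 0.8303]  nu=[-4.3235, -6.1146, 2.3435]  x^+=[1.0079, -0.4312, -0.1215]  P^+=[0.1478 -0.0296 0.0062; -0.0296 0.2237 -0.0514; 0.0062 -0.0514 0.1163]
step 3: x^-=[0.9534, -0.5018, 0.1321]  P^-=[0.3573 -0.0293 0.0243; -0.0293 0.4657 -0.1249; 0.0243 -0.1249 0.5910]  S=[0.6042 -0.0169 -0.0384; -0.0169 0.8277 0.1105; -0.0384 0.1105 0.6980]  K=[0.5835 -0.0777 0.1315; 0.1102 0.5510 -0.1185; -0.1078 -0.1089 0.8228]  nu=[-0.1657, -2.6420, 2.0139]  x^+=[1.3268, -2.2144, 2.0947]  P^+=[0.1412 -0.0276 0.0054; -0.0276 0.2127 -0.0488; 0.0054 -0.0488 0.1150]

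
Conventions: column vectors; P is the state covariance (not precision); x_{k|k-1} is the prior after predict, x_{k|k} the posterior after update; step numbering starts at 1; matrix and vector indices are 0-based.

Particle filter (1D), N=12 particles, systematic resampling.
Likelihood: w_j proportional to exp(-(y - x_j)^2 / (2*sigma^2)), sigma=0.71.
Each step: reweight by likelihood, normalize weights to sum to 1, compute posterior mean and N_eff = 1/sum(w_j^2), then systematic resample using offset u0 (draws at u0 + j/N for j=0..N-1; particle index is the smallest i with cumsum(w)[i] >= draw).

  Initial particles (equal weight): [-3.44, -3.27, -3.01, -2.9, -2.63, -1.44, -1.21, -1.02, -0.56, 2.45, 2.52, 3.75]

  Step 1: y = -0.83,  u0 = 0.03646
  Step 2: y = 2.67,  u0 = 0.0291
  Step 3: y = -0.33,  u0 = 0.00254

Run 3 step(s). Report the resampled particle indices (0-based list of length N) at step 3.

step 1: w=[0.0003, 0.0008, 0.0025, 0.0041, 0.0114, 0.1964, 0.2462, 0.2741, 0.2642, 0.0000, 0.0000, 0.0000]  mean=-1.0613  Neff=4.0941  idx=[5, 5, 5, 6, 6, 6, 7, 7, 7, 8, 8, 8]
step 2: w=[0.0005, 0.0005, 0.0005, 0.0032, 0.0032, 0.0032, 0.0134, 0.0134, 0.0134, 0.3161, 0.3161, 0.3161]  mean=-0.5862  Neff=3.3289  idx=[7, 9, 9, 9, 9, 10, 10, 10, 11, 11, 11, 11]
step 3: w=[0.0564, 0.0858, 0.0858, 0.0858, 0.0858, 0.0858, 0.0858, 0.0858, 0.0858, 0.0858, 0.0858, 0.0858]  mean=-0.5859  Neff=11.8869  idx=[0, 1, 2, 3, 4, 5, 6, 7, 8, 9, 10, 11]

resampled_idx = [0, 1, 2, 3, 4, 5, 6, 7, 8, 9, 10, 11]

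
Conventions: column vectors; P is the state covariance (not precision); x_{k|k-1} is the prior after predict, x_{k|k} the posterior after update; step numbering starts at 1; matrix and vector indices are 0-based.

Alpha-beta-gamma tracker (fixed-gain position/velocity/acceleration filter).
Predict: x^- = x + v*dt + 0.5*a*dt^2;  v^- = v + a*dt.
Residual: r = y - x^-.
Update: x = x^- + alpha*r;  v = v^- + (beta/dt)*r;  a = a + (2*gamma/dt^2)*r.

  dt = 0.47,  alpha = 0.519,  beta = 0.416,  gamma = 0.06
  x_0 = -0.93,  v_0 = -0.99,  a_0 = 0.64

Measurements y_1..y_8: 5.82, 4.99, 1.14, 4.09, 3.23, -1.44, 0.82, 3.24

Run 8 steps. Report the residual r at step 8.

step 1: x_pred=-1.3246  r=7.1446  x^+=2.3834  v^+=5.6345  a^+=4.5212
step 2: x_pred=5.5310  r=-0.5410  x^+=5.2502  v^+=7.2806  a^+=4.2273
step 3: x_pred=9.1390  r=-7.9990  x^+=4.9875  v^+=2.1874  a^+=-0.1181
step 4: x_pred=6.0026  r=-1.9126  x^+=5.0100  v^+=0.4391  a^+=-1.1570
step 5: x_pred=5.0885  r=-1.8585  x^+=4.1240  v^+=-1.7497  a^+=-2.1667
step 6: x_pred=3.0623  r=-4.5023  x^+=0.7256  v^+=-6.7530  a^+=-4.6124
step 7: x_pred=-2.9578  r=3.7778  x^+=-0.9971  v^+=-5.5772  a^+=-2.5602
step 8: x_pred=-3.9012  r=7.1412  x^+=-0.1949  v^+=-0.4598  a^+=1.3191

resid = 7.1412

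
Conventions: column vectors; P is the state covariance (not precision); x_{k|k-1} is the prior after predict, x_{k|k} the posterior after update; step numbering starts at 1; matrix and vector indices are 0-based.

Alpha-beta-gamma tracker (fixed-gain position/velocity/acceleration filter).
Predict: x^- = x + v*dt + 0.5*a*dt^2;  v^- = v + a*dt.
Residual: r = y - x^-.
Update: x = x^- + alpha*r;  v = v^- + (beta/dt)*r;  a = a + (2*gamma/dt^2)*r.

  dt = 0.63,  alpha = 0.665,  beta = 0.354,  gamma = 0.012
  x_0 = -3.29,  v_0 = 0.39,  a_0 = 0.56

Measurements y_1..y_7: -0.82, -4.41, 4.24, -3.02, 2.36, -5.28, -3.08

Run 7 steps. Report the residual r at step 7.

resid = 0.8202

step 1: x_pred=-2.9332  r=2.1132  x^+=-1.5279  v^+=1.9302  a^+=0.6878
step 2: x_pred=-0.1754  r=-4.2346  x^+=-2.9914  v^+=-0.0159  a^+=0.4317
step 3: x_pred=-2.9158  r=7.1558  x^+=1.8428  v^+=4.2769  a^+=0.8644
step 4: x_pred=4.7088  r=-7.7288  x^+=-0.4308  v^+=0.4786  a^+=0.3971
step 5: x_pred=-0.0505  r=2.4105  x^+=1.5525  v^+=2.0833  a^+=0.5428
step 6: x_pred=2.9727  r=-8.2527  x^+=-2.5154  v^+=-2.2120  a^+=0.0438
step 7: x_pred=-3.9002  r=0.8202  x^+=-3.3548  v^+=-1.7235  a^+=0.0934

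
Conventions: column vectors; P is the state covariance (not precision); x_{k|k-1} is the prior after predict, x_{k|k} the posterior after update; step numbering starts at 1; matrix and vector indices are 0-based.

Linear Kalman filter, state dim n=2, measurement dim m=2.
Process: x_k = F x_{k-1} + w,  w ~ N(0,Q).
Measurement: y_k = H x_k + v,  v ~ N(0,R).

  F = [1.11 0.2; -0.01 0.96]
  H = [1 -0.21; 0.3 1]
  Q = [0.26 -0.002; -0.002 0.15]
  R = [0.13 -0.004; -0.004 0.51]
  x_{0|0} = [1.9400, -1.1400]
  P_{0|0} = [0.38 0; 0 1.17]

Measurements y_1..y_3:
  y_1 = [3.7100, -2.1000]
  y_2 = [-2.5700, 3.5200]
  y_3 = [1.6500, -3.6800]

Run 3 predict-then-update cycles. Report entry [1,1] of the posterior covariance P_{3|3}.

P_post[1,1] = 0.2023

step 1: x^-=[1.9254, -1.1138]  P^-=[0.7750 0.2184; 0.2184 1.2283]  S=[0.8674 0.1752; 0.1752 1.9391]  K=[0.8083 0.1595; -0.1837 0.6838]  nu=[1.5507, -1.5638]  x^+=[2.9295, -2.4680]  P^+=[0.1137 0.0440; 0.0440 0.3363]
step 2: x^-=[2.7581, -2.3986]  P^-=[0.4331 0.1081; 0.1081 0.4591]  S=[0.5379 0.1308; 0.1308 1.0729]  K=[0.7306 0.1328; -0.0924 0.4694]  nu=[-5.8318, 5.0912]  x^+=[-0.8266, 0.5299]  P^+=[0.1016 0.0343; 0.0343 0.2295]
step 3: x^-=[-0.8116, 0.5169]  P^-=[0.4096 0.0774; 0.0774 0.3608]  S=[0.5231 0.1157; 0.1157 0.9541]  K=[0.7251 0.1220; -0.0882 0.4132]  nu=[2.5701, -3.9535]  x^+=[0.5696, -1.3434]  P^+=[0.0999 0.0294; 0.0294 0.2023]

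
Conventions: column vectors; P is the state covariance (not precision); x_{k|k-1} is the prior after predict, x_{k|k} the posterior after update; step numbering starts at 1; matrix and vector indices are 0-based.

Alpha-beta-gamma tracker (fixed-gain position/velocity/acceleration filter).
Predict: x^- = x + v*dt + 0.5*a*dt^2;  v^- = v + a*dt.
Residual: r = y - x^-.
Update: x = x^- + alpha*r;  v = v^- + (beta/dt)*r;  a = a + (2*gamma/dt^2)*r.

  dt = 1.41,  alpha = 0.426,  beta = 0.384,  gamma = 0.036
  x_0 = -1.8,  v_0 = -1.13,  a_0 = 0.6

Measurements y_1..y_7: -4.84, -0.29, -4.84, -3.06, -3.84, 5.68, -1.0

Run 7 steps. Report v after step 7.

step 1: x_pred=-2.7969  r=-2.0431  x^+=-3.6672  v^+=-0.8404  a^+=0.5260
step 2: x_pred=-4.3294  r=4.0394  x^+=-2.6086  v^+=1.0013  a^+=0.6723
step 3: x_pred=-0.5284  r=-4.3116  x^+=-2.3652  v^+=0.7750  a^+=0.5161
step 4: x_pred=-0.7593  r=-2.3007  x^+=-1.7394  v^+=0.8762  a^+=0.4328
step 5: x_pred=-0.0736  r=-3.7664  x^+=-1.6781  v^+=0.4608  a^+=0.2964
step 6: x_pred=-0.7337  r=6.4137  x^+=1.9985  v^+=2.6255  a^+=0.5287
step 7: x_pred=6.2260  r=-7.2260  x^+=3.1477  v^+=1.4030  a^+=0.2670

v_post = 1.4030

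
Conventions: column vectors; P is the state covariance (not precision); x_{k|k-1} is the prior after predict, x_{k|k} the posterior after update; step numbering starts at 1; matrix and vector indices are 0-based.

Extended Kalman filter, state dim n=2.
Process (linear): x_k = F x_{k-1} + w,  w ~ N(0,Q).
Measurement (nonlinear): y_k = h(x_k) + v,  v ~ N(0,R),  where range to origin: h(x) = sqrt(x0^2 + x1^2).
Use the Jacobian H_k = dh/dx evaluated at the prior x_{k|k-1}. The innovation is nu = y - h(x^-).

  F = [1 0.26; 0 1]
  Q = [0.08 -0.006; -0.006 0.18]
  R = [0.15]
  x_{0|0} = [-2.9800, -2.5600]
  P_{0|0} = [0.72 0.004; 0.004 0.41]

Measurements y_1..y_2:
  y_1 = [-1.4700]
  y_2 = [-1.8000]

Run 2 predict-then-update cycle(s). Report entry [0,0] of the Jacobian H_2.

H_jac[0,0] = 0.9984

step 1: x^-=[-3.6456, -2.5600]  P^-=[0.8298 0.1046; 0.1046 0.5900]  H_jac=[-0.8184 -0.5747]  S=[0.9990]  K=[-0.7399; -0.4251]  nu=[-5.9247]  x^+=[0.7383, -0.0415]  P^+=[0.2828 -0.2096; -0.2096 0.4095]
step 2: x^-=[0.7275, -0.0415]  P^-=[0.2815 -0.1092; -0.1092 0.5895]  H_jac=[0.9984 -0.0569]  S=[0.4449]  K=[0.6457; -0.3204]  nu=[-2.5287]  x^+=[-0.9052, 0.7687]  P^+=[0.0960 -0.0171; -0.0171 0.5438]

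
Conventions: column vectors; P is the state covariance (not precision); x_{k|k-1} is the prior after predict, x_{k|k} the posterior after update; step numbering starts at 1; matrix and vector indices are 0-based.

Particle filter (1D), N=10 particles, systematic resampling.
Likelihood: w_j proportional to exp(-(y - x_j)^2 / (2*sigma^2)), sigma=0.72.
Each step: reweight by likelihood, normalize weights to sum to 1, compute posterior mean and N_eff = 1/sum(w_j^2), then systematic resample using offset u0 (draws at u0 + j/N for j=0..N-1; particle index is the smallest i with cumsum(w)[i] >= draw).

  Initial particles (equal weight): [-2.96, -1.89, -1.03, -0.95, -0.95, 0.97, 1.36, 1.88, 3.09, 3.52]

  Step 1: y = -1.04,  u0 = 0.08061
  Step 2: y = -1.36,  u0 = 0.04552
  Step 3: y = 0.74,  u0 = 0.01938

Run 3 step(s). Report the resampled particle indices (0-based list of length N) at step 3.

step 1: w=[0.0081, 0.1409, 0.2828, 0.2806, 0.2806, 0.0057, 0.0011, 0.0001, 0.0000, 0.0000]  mean=-1.1075  Neff=3.8841  idx=[1, 2, 2, 2, 3, 3, 3, 4, 4, 4]
step 2: w=[0.0890, 0.1051, 0.1051, 0.1051, 0.0993, 0.0993, 0.0993, 0.0993, 0.0993, 0.0993]  mean=-1.0589  Neff=9.9799  idx=[0, 1, 2, 3, 4, 5, 6, 7, 8, 9]
step 3: w=[0.0024, 0.0921, 0.0921, 0.0921, 0.1202, 0.1202, 0.1202, 0.1202, 0.1202, 0.1202]  mean=-0.9743  Neff=8.9148  idx=[1, 2, 3, 4, 5, 6, 6, 7, 8, 9]

resampled_idx = [1, 2, 3, 4, 5, 6, 6, 7, 8, 9]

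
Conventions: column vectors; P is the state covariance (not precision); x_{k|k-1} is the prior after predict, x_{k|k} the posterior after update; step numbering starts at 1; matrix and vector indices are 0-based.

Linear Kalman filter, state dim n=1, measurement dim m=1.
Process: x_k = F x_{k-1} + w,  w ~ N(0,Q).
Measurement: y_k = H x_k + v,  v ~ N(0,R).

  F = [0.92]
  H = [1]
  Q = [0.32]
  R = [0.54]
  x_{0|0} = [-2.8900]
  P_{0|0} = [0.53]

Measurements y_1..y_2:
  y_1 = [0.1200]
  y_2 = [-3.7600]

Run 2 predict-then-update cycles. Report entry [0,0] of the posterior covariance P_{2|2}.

step 1: x^-=[-2.6588]  P^-=[0.7686]  S=[1.3086]  K=[0.5873]  nu=[2.7788]  x^+=[-1.0267]  P^+=[0.3172]
step 2: x^-=[-0.9446]  P^-=[0.5884]  S=[1.1284]  K=[0.5215]  nu=[-2.8154]  x^+=[-2.4127]  P^+=[0.2816]

P_post[0,0] = 0.2816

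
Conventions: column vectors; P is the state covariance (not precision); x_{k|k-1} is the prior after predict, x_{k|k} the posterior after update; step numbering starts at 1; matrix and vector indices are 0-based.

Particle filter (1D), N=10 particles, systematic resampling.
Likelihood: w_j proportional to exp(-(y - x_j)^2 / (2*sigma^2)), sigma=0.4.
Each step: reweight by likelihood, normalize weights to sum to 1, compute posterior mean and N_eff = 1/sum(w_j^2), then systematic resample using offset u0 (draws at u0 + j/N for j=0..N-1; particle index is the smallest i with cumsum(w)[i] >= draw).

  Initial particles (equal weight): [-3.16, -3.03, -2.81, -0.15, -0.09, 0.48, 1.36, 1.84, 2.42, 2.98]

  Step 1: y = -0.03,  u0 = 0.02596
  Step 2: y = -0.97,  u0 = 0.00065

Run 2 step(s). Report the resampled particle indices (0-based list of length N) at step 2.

step 1: w=[0.0000, 0.0000, 0.0000, 0.3999, 0.4136, 0.1855, 0.0010, 0.0000, 0.0000, 0.0000]  mean=-0.0068  Neff=2.7369  idx=[3, 3, 3, 3, 4, 4, 4, 4, 5, 5]
step 2: w=[0.1443, 0.1443, 0.1443, 0.1443, 0.1049, 0.1049, 0.1049, 0.1049, 0.0017, 0.0017]  mean=-0.1227  Neff=7.8566  idx=[0, 0, 1, 2, 2, 3, 4, 5, 6, 7]

resampled_idx = [0, 0, 1, 2, 2, 3, 4, 5, 6, 7]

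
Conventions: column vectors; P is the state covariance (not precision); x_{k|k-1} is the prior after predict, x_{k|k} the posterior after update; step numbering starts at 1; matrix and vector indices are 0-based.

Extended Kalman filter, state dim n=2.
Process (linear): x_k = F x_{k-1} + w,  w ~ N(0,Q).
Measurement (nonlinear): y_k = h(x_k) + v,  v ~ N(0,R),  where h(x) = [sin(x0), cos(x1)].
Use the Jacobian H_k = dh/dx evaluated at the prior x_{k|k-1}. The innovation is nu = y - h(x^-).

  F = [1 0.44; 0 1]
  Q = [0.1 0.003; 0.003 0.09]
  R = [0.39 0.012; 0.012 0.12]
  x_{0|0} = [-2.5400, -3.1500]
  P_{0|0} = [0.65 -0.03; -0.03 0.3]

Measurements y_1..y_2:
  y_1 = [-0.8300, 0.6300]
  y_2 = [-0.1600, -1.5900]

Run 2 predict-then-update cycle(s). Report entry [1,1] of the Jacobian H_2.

step 1: x^-=[-3.9260, -3.1500]  P^-=[0.7817 0.1050; 0.1050 0.3900]  H_jac=[-0.7078 0.0000; 0.0000 -0.0084]  S=[0.7816 0.0126; 0.0126 0.1200]  K=[-0.7090 0.0672; -0.0948 -0.0173]  nu=[-1.5364, 1.6300]  x^+=[-2.7272, -3.0326]  P^+=[0.3895 0.0525; 0.0525 0.3829]
step 2: x^-=[-4.0616, -3.0326]  P^-=[0.6098 0.2240; 0.2240 0.4729]  H_jac=[-0.6059 0.0000; 0.0000 0.1088]  S=[0.6138 -0.0028; -0.0028 0.1256]  K=[-0.6011 0.1808; -0.2193 0.4047]  nu=[-0.9556, -0.5959]  x^+=[-3.5949, -3.0643]  P^+=[0.3834 0.1331; 0.1331 0.4223]

H_jac[1,1] = 0.1088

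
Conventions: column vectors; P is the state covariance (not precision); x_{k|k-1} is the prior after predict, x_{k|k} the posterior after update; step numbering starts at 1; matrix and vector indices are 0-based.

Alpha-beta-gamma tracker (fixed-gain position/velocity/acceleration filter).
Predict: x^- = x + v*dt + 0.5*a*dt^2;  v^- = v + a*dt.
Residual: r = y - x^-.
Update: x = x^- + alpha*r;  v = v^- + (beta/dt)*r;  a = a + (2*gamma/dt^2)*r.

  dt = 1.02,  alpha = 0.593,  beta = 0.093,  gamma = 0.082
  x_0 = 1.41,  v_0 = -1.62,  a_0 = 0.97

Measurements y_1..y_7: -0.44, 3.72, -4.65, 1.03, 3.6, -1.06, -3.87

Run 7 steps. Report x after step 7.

x_post = -0.8408

step 1: x_pred=0.2622  r=-0.7022  x^+=-0.1542  v^+=-0.6946  a^+=0.8593
step 2: x_pred=-0.4157  r=4.1357  x^+=2.0368  v^+=0.5590  a^+=1.5112
step 3: x_pred=3.3930  r=-8.0430  x^+=-1.3765  v^+=1.3671  a^+=0.2434
step 4: x_pred=0.1445  r=0.8855  x^+=0.6696  v^+=1.6961  a^+=0.3830
step 5: x_pred=2.5988  r=1.0012  x^+=3.1925  v^+=2.1780  a^+=0.5408
step 6: x_pred=5.6954  r=-6.7554  x^+=1.6894  v^+=2.1136  a^+=-0.5241
step 7: x_pred=3.5727  r=-7.4427  x^+=-0.8408  v^+=0.9005  a^+=-1.6973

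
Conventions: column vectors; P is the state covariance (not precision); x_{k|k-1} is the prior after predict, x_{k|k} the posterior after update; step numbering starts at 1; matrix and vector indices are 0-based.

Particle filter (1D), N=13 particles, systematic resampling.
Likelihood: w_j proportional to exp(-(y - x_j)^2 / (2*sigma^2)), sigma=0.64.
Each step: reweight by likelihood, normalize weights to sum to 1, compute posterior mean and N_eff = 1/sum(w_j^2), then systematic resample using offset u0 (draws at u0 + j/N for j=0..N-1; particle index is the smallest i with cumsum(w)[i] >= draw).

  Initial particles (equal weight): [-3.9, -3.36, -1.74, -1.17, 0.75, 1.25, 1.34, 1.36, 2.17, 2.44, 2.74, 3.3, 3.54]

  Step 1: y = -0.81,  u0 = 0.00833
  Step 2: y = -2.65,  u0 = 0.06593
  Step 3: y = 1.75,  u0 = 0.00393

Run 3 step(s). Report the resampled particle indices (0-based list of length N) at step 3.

resampled_idx = [1, 9, 9, 9, 10, 10, 10, 11, 11, 11, 12, 12, 12]

step 1: w=[0.0000, 0.0003, 0.2749, 0.6745, 0.0405, 0.0044, 0.0028, 0.0025, 0.0000, 0.0000, 0.0000, 0.0000, 0.0000]  mean=-1.2253  Neff=1.8789  idx=[2, 2, 2, 2, 3, 3, 3, 3, 3, 3, 3, 3, 3]
step 2: w=[0.1752, 0.1752, 0.1752, 0.1752, 0.0332, 0.0332, 0.0332, 0.0332, 0.0332, 0.0332, 0.0332, 0.0332, 0.0332]  mean=-1.5696  Neff=7.5311  idx=[0, 0, 1, 1, 2, 2, 3, 3, 3, 5, 8, 10, 12]
step 3: w=[0.0028, 0.0028, 0.0028, 0.0028, 0.0028, 0.0028, 0.0028, 0.0028, 0.0028, 0.2437, 0.2437, 0.2437, 0.2437]  mean=-1.1845  Neff=4.2095  idx=[1, 9, 9, 9, 10, 10, 10, 11, 11, 11, 12, 12, 12]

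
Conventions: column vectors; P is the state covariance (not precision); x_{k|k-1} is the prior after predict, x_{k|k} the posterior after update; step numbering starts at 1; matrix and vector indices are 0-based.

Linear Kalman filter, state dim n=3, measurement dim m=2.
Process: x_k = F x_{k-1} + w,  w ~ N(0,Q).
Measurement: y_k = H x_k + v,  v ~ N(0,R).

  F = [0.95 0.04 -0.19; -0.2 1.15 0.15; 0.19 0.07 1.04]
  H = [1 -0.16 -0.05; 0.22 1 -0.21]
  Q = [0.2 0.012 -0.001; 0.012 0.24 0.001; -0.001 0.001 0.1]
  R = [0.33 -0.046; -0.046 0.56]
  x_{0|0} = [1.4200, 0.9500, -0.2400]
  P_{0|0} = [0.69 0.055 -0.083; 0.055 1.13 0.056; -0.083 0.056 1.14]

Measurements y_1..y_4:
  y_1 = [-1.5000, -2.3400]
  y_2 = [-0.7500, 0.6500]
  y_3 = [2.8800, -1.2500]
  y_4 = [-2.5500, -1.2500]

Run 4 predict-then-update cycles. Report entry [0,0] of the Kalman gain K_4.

step 1: x^-=[1.4326, 0.7725, 0.0867]  P^-=[0.8990 -0.0668 -0.1719; -0.0668 1.7867 0.3373; -0.1719 0.3373 1.3403]  S=[1.3220 -0.1521; -0.1521 2.2941]  K=[0.7084 0.1198; -0.1958 0.7286; -0.2223 -0.0069]  nu=[-2.8047, -3.4095]  x^+=[-0.9624, -1.1624, 0.7337]  P^+=[0.2285 -0.0088 0.0334; -0.0088 0.4750 0.2668; 0.0334 0.2668 1.2753]
step 2: x^-=[-1.1002, -1.0343, 0.4988]  P^-=[0.4362 -0.1061 -0.1717; -0.1061 1.0001 0.5436; -0.1717 0.5436 1.5418]  S=[0.8555 -0.1672; -0.1672 1.3900]  K=[0.5565 0.0856; -0.2269 0.5932; -0.3757 0.0858]  nu=[0.2097, 2.0311]  x^+=[-0.8097, 0.1231, 0.5944]  P^+=[0.1770 -0.0167 -0.0004; -0.0167 0.4218 0.3594; -0.0004 0.3594 1.4000]
step 3: x^-=[-0.8772, 0.3926, 0.4729]  P^-=[0.4044 -0.1367 -0.2360; -0.1367 0.9681 0.6769; -0.2360 0.6769 1.6744]  S=[0.8415 -0.1852; -0.1852 1.2989]  K=[0.5377 0.0781; -0.2600 0.5757; -0.4772 0.1424]  nu=[3.8437, -1.3503]  x^+=[1.0843, -1.3842, -1.5538]  P^+=[0.1687 -0.0238 -0.0272; -0.0238 0.4253 0.4082; -0.0272 0.4082 1.4312]
step 4: x^-=[1.2699, -2.0418, -1.5069]  P^-=[0.4064 -0.1588 -0.2682; -0.1588 0.9949 0.7446; -0.2682 0.7446 1.7042]  S=[0.8557 -0.2040; -0.2040 1.2919]  K=[0.5382 0.0749; -0.2772 0.5782; -0.5111 0.1730]  nu=[-4.2219, 0.1960]  x^+=[-0.9875, -0.7580, 0.6847]  P^+=[0.1678 -0.0278 -0.0385; -0.0278 0.4317 0.4241; -0.0385 0.4241 1.4060]

K[0,0] = 0.5382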